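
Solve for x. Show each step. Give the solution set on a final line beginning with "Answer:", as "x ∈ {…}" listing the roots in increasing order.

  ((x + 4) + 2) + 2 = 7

Step 1. [((x + 4) + 2) + 2 = 7] the outer +2 inverts by subtracting 2. So sub: (x + 4) + 2 = 5.
Step 2. [(x + 4) + 2 = 5] the outer +2 inverts by subtracting 2 ⇒ sub: x + 4 = 3.
Step 3. [x + 4 = 3] 4 comes off first (subtract 4), so sub: x = -1.

Answer: x ∈ {-1}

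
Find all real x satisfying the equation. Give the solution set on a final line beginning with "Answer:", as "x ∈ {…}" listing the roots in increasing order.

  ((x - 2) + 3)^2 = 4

Step 1. [((x - 2) + 3)^2 = 4] √ both sides: 4 ≥ 0 gives two branches ⇒ sqrt: (x - 2) + 3 = 2 or -2.
Step 2. [(x - 2) + 3 = 2 or -2] subtract 3: x sits inside (… + 3) ⇒ sub: x - 2 = -1 or -5.
Step 3. [x - 2 = -1 or -5] 2 comes off first (add 2) ⇒ sub: x = 1 or -3.

Answer: x ∈ {-3, 1}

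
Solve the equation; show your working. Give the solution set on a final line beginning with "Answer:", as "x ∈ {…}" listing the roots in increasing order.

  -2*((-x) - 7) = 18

Step 1. [-2*((-x) - 7) = 18] -2·(inner) — divide through by -2. So div: (-x) - 7 = -9.
Step 2. [(-x) - 7 = -9] the outer -7 inverts by adding 7. So sub: -x = -2.
Step 3. [-x = -2] flip signs both sides ⇒ neg: x = 2.

Answer: x ∈ {2}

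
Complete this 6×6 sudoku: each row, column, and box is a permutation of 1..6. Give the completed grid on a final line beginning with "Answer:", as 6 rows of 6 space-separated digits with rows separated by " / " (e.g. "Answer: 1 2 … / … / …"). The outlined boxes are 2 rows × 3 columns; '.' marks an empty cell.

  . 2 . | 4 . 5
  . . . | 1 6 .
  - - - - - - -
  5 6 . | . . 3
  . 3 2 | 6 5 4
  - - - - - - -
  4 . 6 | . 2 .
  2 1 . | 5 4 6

Step 1. [r2c3∈{3,4,5}] col 3 places 5 nowhere but r2c3. So r2c3=5.
Step 2. [r4c1∈{1}] r4c1's peers cover all but 1. So r4c1=1.
Step 3. [r1c5∈{3}] nothing but 3 survives at r1c5. So r1c5=3.
Step 4. [r1c3∈{1}] r1c3's peers cover all but 1 ⇒ r1c3=1.
Step 5. [r2c1∈{3}] r2c1's peers cover all but 3, so r2c1=3.
Step 6. [r5c2∈{5}] only 5 remains possible at r5c2. So r5c2=5.
Step 7. [r6c3∈{3}] nothing but 3 survives at r6c3. So r6c3=3.
Step 8. [r2c2∈{4}] only 4 remains possible at r2c2 ⇒ r2c2=4.
Step 9. [r3c5∈{1}] r3c5 is down to just 1. So r3c5=1.
Step 10. [r2c6∈{2}] nothing but 2 survives at r2c6, so r2c6=2.
Step 11. [r3c4∈{2}] r3c4's peers cover all but 2, so r3c4=2.
Step 12. [r3c3∈{4}] r3c3 has the single candidate 4, so r3c3=4.
Step 13. [r5c4∈{3}] r5c4 is down to just 3 ⇒ r5c4=3.
Step 14. [r5c6∈{1}] r5c6 is down to just 1, so r5c6=1.
Step 15. [r1c1∈{6}] r1c1's peers cover all but 6, so r1c1=6.

Answer: 6 2 1 4 3 5 / 3 4 5 1 6 2 / 5 6 4 2 1 3 / 1 3 2 6 5 4 / 4 5 6 3 2 1 / 2 1 3 5 4 6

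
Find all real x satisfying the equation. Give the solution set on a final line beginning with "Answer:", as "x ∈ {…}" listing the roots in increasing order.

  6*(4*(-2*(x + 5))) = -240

Step 1. [6*(4*(-2*(x + 5))) = -240] 6 out front; divide by 6 ⇒ div: 4*(-2*(x + 5)) = -40.
Step 2. [4*(-2*(x + 5)) = -40] 4·(inner) — divide through by 4 ⇒ div: -2*(x + 5) = -10.
Step 3. [-2*(x + 5) = -10] -2·(inner) — divide through by -2 ⇒ div: x + 5 = 5.
Step 4. [x + 5 = 5] 5 comes off first (subtract 5). So sub: x = 0.

Answer: x ∈ {0}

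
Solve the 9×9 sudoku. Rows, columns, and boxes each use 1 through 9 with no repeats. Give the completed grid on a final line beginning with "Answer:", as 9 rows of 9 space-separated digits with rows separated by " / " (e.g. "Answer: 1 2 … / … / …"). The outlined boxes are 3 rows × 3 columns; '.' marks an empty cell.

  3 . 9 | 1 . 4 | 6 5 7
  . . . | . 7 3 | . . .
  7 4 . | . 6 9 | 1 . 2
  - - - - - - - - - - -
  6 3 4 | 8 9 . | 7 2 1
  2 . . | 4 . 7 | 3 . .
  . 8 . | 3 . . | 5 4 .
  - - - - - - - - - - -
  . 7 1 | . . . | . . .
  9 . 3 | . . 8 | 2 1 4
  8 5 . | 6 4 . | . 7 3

Step 1. [r7c9∈{5,6,8,9}] in col 9, 5 fits only at r7c9, so r7c9=5.
Step 2. [r2c1∈{1,5}] col 1 places 5 nowhere but r2c1. So r2c1=5.
Step 3. [r7c6∈{2}] r7c6 is down to just 2, so r7c6=2.
Step 4. [r6c9∈{6,9}] row 6 places 9 nowhere but r6c9. So r6c9=9.
Step 5. [r2c9∈{8}] nothing but 8 survives at r2c9 ⇒ r2c9=8.
Step 6. [r2c2∈{1,2,6}] across row 2, 1 lands solely at r2c2, so r2c2=1.
Step 7. [r5c5∈{1,5}] 1 has one home in row 5: r5c5. So r5c5=1.
Step 8. [r7c8∈{6,8,9}] 6 has one home in row 7: r7c8 ⇒ r7c8=6.
Step 9. [r1c2∈{2}] r1c2's peers cover all but 2. So r1c2=2.
Step 10. [r9c7∈{9}] r9c7 has the single candidate 9. So r9c7=9.
Step 11. [r3c4∈{5}] r3c4 has the single candidate 5. So r3c4=5.
Step 12. [r7c4∈{9}] nothing but 9 survives at r7c4. So r7c4=9.
Step 13. [r2c4∈{2}] r2c4's peers cover all but 2, so r2c4=2.
Step 14. [r5c9∈{6}] nothing but 6 survives at r5c9, so r5c9=6.
Step 15. [r2c3∈{6}] r2c3's peers cover all but 6 ⇒ r2c3=6.
Step 16. [r1c5∈{8}] r1c5's peers cover all but 8, so r1c5=8.
Step 17. [r9c3∈{2}] only 2 remains possible at r9c3 ⇒ r9c3=2.
Step 18. [r4c6∈{5}] r4c6 is down to just 5, so r4c6=5.
Step 19. [r8c4∈{7}] r8c4's peers cover all but 7, so r8c4=7.
Step 20. [r8c5∈{5}] r8c5's peers cover all but 5. So r8c5=5.
Step 21. [r7c7∈{8}] r7c7's peers cover all but 8. So r7c7=8.
Step 22. [r2c7∈{4}] only 4 remains possible at r2c7 ⇒ r2c7=4.
Step 23. [r5c2∈{9}] nothing but 9 survives at r5c2, so r5c2=9.
Step 24. [r8c2∈{6}] r8c2 is down to just 6 ⇒ r8c2=6.
Step 25. [r3c3∈{8}] only 8 remains possible at r3c3, so r3c3=8.
Step 26. [r7c5∈{3}] r7c5 has the single candidate 3 ⇒ r7c5=3.
Step 27. [r6c5∈{2}] r6c5 has the single candidate 2. So r6c5=2.
Step 28. [r7c1∈{4}] only 4 remains possible at r7c1 ⇒ r7c1=4.
Step 29. [r5c3∈{5}] nothing but 5 survives at r5c3. So r5c3=5.
Step 30. [r6c1∈{1}] nothing but 1 survives at r6c1 ⇒ r6c1=1.
Step 31. [r3c8∈{3}] r3c8 is down to just 3 ⇒ r3c8=3.
Step 32. [r6c6∈{6}] nothing but 6 survives at r6c6 ⇒ r6c6=6.
Step 33. [r6c3∈{7}] r6c3 is down to just 7, so r6c3=7.
Step 34. [r2c8∈{9}] only 9 remains possible at r2c8, so r2c8=9.
Step 35. [r9c6∈{1}] r9c6's peers cover all but 1 ⇒ r9c6=1.
Step 36. [r5c8∈{8}] r5c8 is down to just 8. So r5c8=8.

Answer: 3 2 9 1 8 4 6 5 7 / 5 1 6 2 7 3 4 9 8 / 7 4 8 5 6 9 1 3 2 / 6 3 4 8 9 5 7 2 1 / 2 9 5 4 1 7 3 8 6 / 1 8 7 3 2 6 5 4 9 / 4 7 1 9 3 2 8 6 5 / 9 6 3 7 5 8 2 1 4 / 8 5 2 6 4 1 9 7 3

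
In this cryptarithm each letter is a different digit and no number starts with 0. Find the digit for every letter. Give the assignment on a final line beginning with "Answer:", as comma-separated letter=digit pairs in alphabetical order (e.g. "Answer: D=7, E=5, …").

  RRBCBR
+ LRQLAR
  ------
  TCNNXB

Step 1. [col 1: R + R ≡ B (mod 10)] column 1 (R + R ≡ B (mod 10), carry-in 0) doesn't pin B yet; pick B=4 and continue ⇒ B=4.
Step 2. [col 1: R + R ≡ B (mod 10)] no forcing yet in column 1 (carry-in 0); R=2 is free and consistent — try it ⇒ R=2.
Step 3. [col 2: B + A ≡ X (mod 10)] column 2 (B + A ≡ X (mod 10), carry-in 0) doesn't pin A yet; pick A=6 and continue. So A=6.
Step 4. [col 2: B + A ≡ X (mod 10)] column 2: given B=4, A=6, carry-in 0, and digits 2,4,6 already taken and all letters distinct, B+A≡X (mod 10) forces X=0, so X=0.
Step 5. [col 3: C + L ≡ N (mod 10)] C=5 is one option consistent with column 3 (C + L ≡ N (mod 10), carry-in 1) — take it, so C=5.
Step 6. [col 3: C + L ≡ N (mod 10)] several values work for N in column 3 (C + L ≡ N (mod 10), carry-in 1); try N=3, so N=3.
Step 7. [col 3: C + L ≡ N (mod 10)] column 3 reads C+L+carry(1)=N with C=5, N=3; with digits 0,2,3,4,5,6 already taken and all letters distinct, the only value for L is 7 ⇒ L=7.
Step 8. [col 4: B + Q ≡ N (mod 10)] in column 4 we have B+Q≡N with carry-in 1; given B=4, N=3 and digits 0,2,3,4,5,6,7 already taken and all letters distinct, that pins Q to 8, so Q=8.
Step 9. [col 6: R + L ≡ T (mod 10)] from column 6 (R=2, L=7, carry-in 0, digits 0,2,3,4,5,6,7,8 already taken and all letters distinct): T must equal 9 ⇒ T=9.

Answer: A=6, B=4, C=5, L=7, N=3, Q=8, R=2, T=9, X=0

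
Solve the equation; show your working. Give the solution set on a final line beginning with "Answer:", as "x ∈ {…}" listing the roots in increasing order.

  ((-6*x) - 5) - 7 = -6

Step 1. [((-6*x) - 5) - 7 = -6] 7 comes off first (add 7). So sub: (-6*x) - 5 = 1.
Step 2. [(-6*x) - 5 = 1] 5 comes off first (add 5), so sub: -6*x = 6.
Step 3. [-6*x = 6] leading coefficient -6: divide by -6, so div: x = -1.

Answer: x ∈ {-1}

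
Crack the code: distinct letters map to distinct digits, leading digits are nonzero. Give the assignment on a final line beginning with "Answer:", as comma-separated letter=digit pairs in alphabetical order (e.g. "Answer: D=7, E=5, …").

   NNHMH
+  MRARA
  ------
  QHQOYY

Step 1. [Q] Q is the leading digit of a 6-digit sum of two 5-digit numbers; the final carry is exactly 1, so Q=1.
Step 2. [col 1: H + A ≡ Y (mod 10)] several values work for A in column 1 (H + A ≡ Y (mod 10), carry-in 0); try A=2, so A=2.
Step 3. [col 1: H + A ≡ Y (mod 10)] several values work for H in column 1 (H + A ≡ Y (mod 10), carry-in 0); try H=3 ⇒ H=3.
Step 4. [col 1: H + A ≡ Y (mod 10)] in column 1 we have H+A≡Y with carry-in 0; given H=3, A=2 and digits 1,2,3 already taken and all letters distinct, that pins Y to 5 ⇒ Y=5.
Step 5. [col 2: M + R ≡ Y (mod 10)] M=8 is one option consistent with column 2 (M + R ≡ Y (mod 10), carry-in 0) — take it ⇒ M=8.
Step 6. [col 2: M + R ≡ Y (mod 10)] in column 2 we have M+R≡Y with carry-in 0; given M=8, Y=5 and digits 1,2,3,5,8 already taken and all letters distinct, that pins R to 7. So R=7.
Step 7. [col 3: H + A ≡ O (mod 10)] from column 3 (H=3, A=2, carry-in 1, digits 1,2,3,5,7,8 already taken and all letters distinct): O must equal 6. So O=6.
Step 8. [col 4: N + R ≡ Q (mod 10)] column 4 reads N+R+carry(0)=Q with R=7, Q=1; with digits 1,2,3,5,6,7,8 already taken and all letters distinct, the only value for N is 4, so N=4.

Answer: A=2, H=3, M=8, N=4, O=6, Q=1, R=7, Y=5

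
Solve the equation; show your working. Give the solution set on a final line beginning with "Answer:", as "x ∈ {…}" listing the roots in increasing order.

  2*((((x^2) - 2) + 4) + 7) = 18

Step 1. [2*((((x^2) - 2) + 4) + 7) = 18] LHS = 2·(…); ÷2 both sides. So div: (((x^2) - 2) + 4) + 7 = 9.
Step 2. [(((x^2) - 2) + 4) + 7 = 9] the outer +7 inverts by subtracting 7 ⇒ sub: ((x^2) - 2) + 4 = 2.
Step 3. [((x^2) - 2) + 4 = 2] subtract 4: x sits inside (… + 4) ⇒ sub: (x^2) - 2 = -2.
Step 4. [(x^2) - 2 = -2] peel the -2: add 2 from each side. So sub: x^2 = 0.
Step 5. [x^2 = 0] LHS squared, RHS 0 ≥ 0: apply √ (±), so sqrt: x = 0.

Answer: x ∈ {0}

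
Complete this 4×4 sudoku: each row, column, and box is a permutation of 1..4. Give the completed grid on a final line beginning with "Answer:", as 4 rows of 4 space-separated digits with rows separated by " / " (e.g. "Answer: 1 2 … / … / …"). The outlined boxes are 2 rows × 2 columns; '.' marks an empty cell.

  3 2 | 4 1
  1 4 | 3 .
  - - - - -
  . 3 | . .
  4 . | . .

Step 1. [r3c3∈{1,2}] in row 3, 1 fits only at r3c3. So r3c3=1.
Step 2. [r4c3∈{2}] r4c3 is down to just 2, so r4c3=2.
Step 3. [r3c4∈{4}] r3c4 has the single candidate 4. So r3c4=4.
Step 4. [r4c4∈{3}] r4c4 is down to just 3 ⇒ r4c4=3.
Step 5. [r2c4∈{2}] only 2 remains possible at r2c4, so r2c4=2.
Step 6. [r4c2∈{1}] r4c2 has the single candidate 1, so r4c2=1.
Step 7. [r3c1∈{2}] nothing but 2 survives at r3c1, so r3c1=2.

Answer: 3 2 4 1 / 1 4 3 2 / 2 3 1 4 / 4 1 2 3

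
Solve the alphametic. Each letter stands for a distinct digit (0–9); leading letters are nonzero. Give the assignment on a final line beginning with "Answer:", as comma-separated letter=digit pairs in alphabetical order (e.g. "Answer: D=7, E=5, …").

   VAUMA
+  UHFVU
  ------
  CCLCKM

Step 1. [C] C is the leading digit of a 6-digit sum of two 5-digit numbers; the final carry is exactly 1 ⇒ C=1.
Step 2. [col 1: A + U ≡ M (mod 10)] several values work for A in column 1 (A + U ≡ M (mod 10), carry-in 0); try A=7. So A=7.
Step 3. [col 1: A + U ≡ M (mod 10)] column 1 (A + U ≡ M (mod 10), carry-in 0) doesn't pin U yet; pick U=6 and continue ⇒ U=6.
Step 4. [col 1: A + U ≡ M (mod 10)] column 1: given A=7, U=6, carry-in 0, and digits 1,6,7 already taken and all letters distinct, A+U≡M (mod 10) forces M=3, so M=3.
Step 5. [col 2: M + V ≡ K (mod 10)] column 2 (M + V ≡ K (mod 10), carry-in 1) doesn't pin K yet; pick K=8 and continue. So K=8.
Step 6. [col 2: M + V ≡ K (mod 10)] column 2 reads M+V+carry(1)=K with M=3, K=8; with digits 1,3,6,7,8 already taken and all letters distinct, the only value for V is 4 ⇒ V=4.
Step 7. [col 3: U + F ≡ C (mod 10)] from column 3 (U=6, C=1, carry-in 0, digits 1,3,4,6,7,8 already taken and all letters distinct): F must equal 5, so F=5.
Step 8. [col 4: A + H ≡ L (mod 10)] column 4 reads A+H+carry(1)=L with A=7; with digits 1,3,4,5,6,7,8 already taken and all letters distinct, the only value for L is 0, so L=0.
Step 9. [col 4: A + H ≡ L (mod 10)] in column 4 we have A+H≡L with carry-in 1; given A=7, L=0 and digits 0,1,3,4,5,6,7,8 already taken and all letters distinct, that pins H to 2 ⇒ H=2.

Answer: A=7, C=1, F=5, H=2, K=8, L=0, M=3, U=6, V=4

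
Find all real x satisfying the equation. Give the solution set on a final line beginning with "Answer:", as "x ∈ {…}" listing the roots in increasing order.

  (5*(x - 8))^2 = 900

Step 1. [(5*(x - 8))^2 = 900] √ both sides: 900 ≥ 0 gives two branches. So sqrt: 5*(x - 8) = 30 or -30.
Step 2. [5*(x - 8) = 30 or -30] leading coefficient 5: divide by 5. So div: x - 8 = 6 or -6.
Step 3. [x - 8 = 6 or -6] -8 is outermost — add 8 both sides. So sub: x = 14 or 2.

Answer: x ∈ {2, 14}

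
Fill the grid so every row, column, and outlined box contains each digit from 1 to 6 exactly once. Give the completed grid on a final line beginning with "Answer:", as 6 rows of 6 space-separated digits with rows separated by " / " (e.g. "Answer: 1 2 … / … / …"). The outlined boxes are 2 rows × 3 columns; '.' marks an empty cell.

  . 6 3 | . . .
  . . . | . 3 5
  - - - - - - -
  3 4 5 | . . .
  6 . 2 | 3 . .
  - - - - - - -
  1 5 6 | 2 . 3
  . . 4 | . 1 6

Step 1. [r6c1∈{2}] nothing but 2 survives at r6c1. So r6c1=2.
Step 2. [r2c4∈{1,4,6}] 6 has one home in row 2: r2c4. So r2c4=6.
Step 3. [r1c4∈{1,4}] in col 4, 4 fits only at r1c4 ⇒ r1c4=4.
Step 4. [r1c6∈{1,2}] row 1 places 1 nowhere but r1c6 ⇒ r1c6=1.
Step 5. [r4c2∈{1}] only 1 remains possible at r4c2 ⇒ r4c2=1.
Step 6. [r3c5∈{2,6}] across row 3, 6 lands solely at r3c5. So r3c5=6.
Step 7. [r5c5∈{4}] r5c5 has the single candidate 4 ⇒ r5c5=4.
Step 8. [r1c1∈{5}] r1c1 has the single candidate 5, so r1c1=5.
Step 9. [r3c4∈{1}] nothing but 1 survives at r3c4, so r3c4=1.
Step 10. [r2c3∈{1}] r2c3 has the single candidate 1 ⇒ r2c3=1.
Step 11. [r6c4∈{5}] r6c4 has the single candidate 5, so r6c4=5.
Step 12. [r2c1∈{4}] r2c1's peers cover all but 4 ⇒ r2c1=4.
Step 13. [r1c5∈{2}] r1c5 has the single candidate 2 ⇒ r1c5=2.
Step 14. [r2c2∈{2}] r2c2's peers cover all but 2. So r2c2=2.
Step 15. [r4c5∈{5}] r4c5 has the single candidate 5, so r4c5=5.
Step 16. [r3c6∈{2}] r3c6 has the single candidate 2, so r3c6=2.
Step 17. [r4c6∈{4}] r4c6 has the single candidate 4, so r4c6=4.
Step 18. [r6c2∈{3}] r6c2 is down to just 3 ⇒ r6c2=3.

Answer: 5 6 3 4 2 1 / 4 2 1 6 3 5 / 3 4 5 1 6 2 / 6 1 2 3 5 4 / 1 5 6 2 4 3 / 2 3 4 5 1 6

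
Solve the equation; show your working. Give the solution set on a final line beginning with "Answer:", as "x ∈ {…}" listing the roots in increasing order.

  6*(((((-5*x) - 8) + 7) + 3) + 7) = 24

Step 1. [6*(((((-5*x) - 8) + 7) + 3) + 7) = 24] leading coefficient 6: divide by 6, so div: ((((-5*x) - 8) + 7) + 3) + 7 = 4.
Step 2. [((((-5*x) - 8) + 7) + 3) + 7 = 4] peel the +7: subtract 7 from each side. So sub: (((-5*x) - 8) + 7) + 3 = -3.
Step 3. [(((-5*x) - 8) + 7) + 3 = -3] +3 is outermost — subtract 3 both sides, so sub: ((-5*x) - 8) + 7 = -6.
Step 4. [((-5*x) - 8) + 7 = -6] 7 comes off first (subtract 7) ⇒ sub: (-5*x) - 8 = -13.
Step 5. [(-5*x) - 8 = -13] 8 comes off first (add 8) ⇒ sub: -5*x = -5.
Step 6. [-5*x = -5] -5·(inner) — divide through by -5. So div: x = 1.

Answer: x ∈ {1}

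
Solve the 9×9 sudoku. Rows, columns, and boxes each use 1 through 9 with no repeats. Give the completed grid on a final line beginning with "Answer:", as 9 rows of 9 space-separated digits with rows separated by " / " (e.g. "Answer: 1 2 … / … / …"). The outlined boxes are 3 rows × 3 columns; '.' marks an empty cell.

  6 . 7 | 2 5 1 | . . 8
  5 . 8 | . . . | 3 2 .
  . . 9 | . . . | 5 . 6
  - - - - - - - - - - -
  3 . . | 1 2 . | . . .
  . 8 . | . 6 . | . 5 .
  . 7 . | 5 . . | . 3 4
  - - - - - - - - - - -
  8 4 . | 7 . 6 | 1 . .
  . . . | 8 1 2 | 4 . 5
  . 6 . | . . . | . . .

Step 1. [r7c8∈{9}] r7c8 is down to just 9. So r7c8=9.
Step 2. [r3c1∈{1,2,4}] box 1 places 4 nowhere but r3c1 ⇒ r3c1=4.
Step 3. [r5c9∈{1,2,7,9}] r5c9 is the only open cell in box 6 admitting 1. So r5c9=1.
Step 4. [r7c5∈{3}] r7c5's peers cover all but 3 ⇒ r7c5=3.
Step 5. [r1c7∈{9}] only 9 remains possible at r1c7. So r1c7=9.
Step 6. [r2c9∈{7}] nothing but 7 survives at r2c9. So r2c9=7.
Step 7. [r7c3∈{2,5}] row 7 places 5 nowhere but r7c3. So r7c3=5.
Step 8. [r3c4∈{3}] r3c4's peers cover all but 3 ⇒ r3c4=3.
Step 9. [r5c6∈{3,4,7,9}] 3 has one home in row 5: r5c6 ⇒ r5c6=3.
Step 10. [r4c6∈{4,7,8,9}] 7 has one home in box 5: r4c6, so r4c6=7.
Step 11. [r5c4∈{4,9}] in box 5, 4 fits only at r5c4, so r5c4=4.
Step 12. [r5c3∈{2}] nothing but 2 survives at r5c3. So r5c3=2.
Step 13. [r9c1∈{1,2,7,9}] across col 1, 2 lands solely at r9c1 ⇒ r9c1=2.
Step 14. [r5c1∈{9}] r5c1 is down to just 9. So r5c1=9.
Step 15. [r9c4∈{9}] r9c4 has the single candidate 9. So r9c4=9.
Step 16. [r3c6∈{8}] r3c6 has the single candidate 8, so r3c6=8.
Step 17. [r9c5∈{4}] only 4 remains possible at r9c5. So r9c5=4.
Step 18. [r8c8∈{6,7}] across row 8, 6 lands solely at r8c8 ⇒ r8c8=6.
Step 19. [r4c8∈{8}] r4c8's peers cover all but 8. So r4c8=8.
Step 20. [r6c6∈{9}] r6c6's peers cover all but 9 ⇒ r6c6=9.
Step 21. [r4c7∈{6}] only 6 remains possible at r4c7 ⇒ r4c7=6.
Step 22. [r9c3∈{1,3}] across row 9, 1 lands solely at r9c3 ⇒ r9c3=1.
Step 23. [r2c2∈{1}] r2c2 is down to just 1 ⇒ r2c2=1.
Step 24. [r8c3∈{3}] r8c3 is down to just 3, so r8c3=3.
Step 25. [r5c7∈{7}] r5c7 is down to just 7 ⇒ r5c7=7.
Step 26. [r3c8∈{1}] nothing but 1 survives at r3c8, so r3c8=1.
Step 27. [r3c2∈{2}] r3c2 has the single candidate 2. So r3c2=2.
Step 28. [r8c1∈{7}] r8c1 is down to just 7 ⇒ r8c1=7.
Step 29. [r9c9∈{3}] r9c9 is down to just 3, so r9c9=3.
Step 30. [r4c2∈{5}] r4c2's peers cover all but 5. So r4c2=5.
Step 31. [r9c6∈{5}] only 5 remains possible at r9c6, so r9c6=5.
Step 32. [r9c7∈{8}] only 8 remains possible at r9c7. So r9c7=8.
Step 33. [r6c3∈{6}] only 6 remains possible at r6c3 ⇒ r6c3=6.
Step 34. [r2c4∈{6}] r2c4 has the single candidate 6, so r2c4=6.
Step 35. [r2c5∈{9}] r2c5 has the single candidate 9. So r2c5=9.
Step 36. [r4c3∈{4}] r4c3's peers cover all but 4. So r4c3=4.
Step 37. [r8c2∈{9}] r8c2 has the single candidate 9, so r8c2=9.
Step 38. [r9c8∈{7}] r9c8 has the single candidate 7 ⇒ r9c8=7.
Step 39. [r6c1∈{1}] r6c1's peers cover all but 1 ⇒ r6c1=1.
Step 40. [r7c9∈{2}] r7c9 is down to just 2 ⇒ r7c9=2.
Step 41. [r3c5∈{7}] nothing but 7 survives at r3c5, so r3c5=7.
Step 42. [r6c7∈{2}] nothing but 2 survives at r6c7. So r6c7=2.
Step 43. [r1c8∈{4}] only 4 remains possible at r1c8 ⇒ r1c8=4.
Step 44. [r1c2∈{3}] only 3 remains possible at r1c2 ⇒ r1c2=3.
Step 45. [r2c6∈{4}] only 4 remains possible at r2c6. So r2c6=4.
Step 46. [r4c9∈{9}] r4c9 is down to just 9 ⇒ r4c9=9.
Step 47. [r6c5∈{8}] r6c5 is down to just 8, so r6c5=8.

Answer: 6 3 7 2 5 1 9 4 8 / 5 1 8 6 9 4 3 2 7 / 4 2 9 3 7 8 5 1 6 / 3 5 4 1 2 7 6 8 9 / 9 8 2 4 6 3 7 5 1 / 1 7 6 5 8 9 2 3 4 / 8 4 5 7 3 6 1 9 2 / 7 9 3 8 1 2 4 6 5 / 2 6 1 9 4 5 8 7 3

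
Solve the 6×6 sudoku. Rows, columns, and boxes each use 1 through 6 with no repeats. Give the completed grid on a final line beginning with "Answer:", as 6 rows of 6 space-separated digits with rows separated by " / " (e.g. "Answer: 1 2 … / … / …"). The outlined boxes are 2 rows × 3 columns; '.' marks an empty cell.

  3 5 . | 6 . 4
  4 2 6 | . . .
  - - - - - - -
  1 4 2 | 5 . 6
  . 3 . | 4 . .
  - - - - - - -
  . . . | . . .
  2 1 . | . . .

Step 1. [r6c4∈{3}] r6c4's peers cover all but 3. So r6c4=3.
Step 2. [r6c6∈{5}] r6c6 is down to just 5. So r6c6=5.
Step 3. [r2c4∈{1}] nothing but 1 survives at r2c4 ⇒ r2c4=1.
Step 4. [r5c2∈{6}] nothing but 6 survives at r5c2, so r5c2=6.
Step 5. [r5c1∈{5}] r5c1 is down to just 5. So r5c1=5.
Step 6. [r1c5∈{2}] r1c5 is down to just 2 ⇒ r1c5=2.
Step 7. [r6c3∈{4}] r6c3 is down to just 4, so r6c3=4.
Step 8. [r4c5∈{1}] r4c5's peers cover all but 1. So r4c5=1.
Step 9. [r4c6∈{2}] nothing but 2 survives at r4c6. So r4c6=2.
Step 10. [r2c6∈{3}] r2c6 has the single candidate 3. So r2c6=3.
Step 11. [r1c3∈{1}] r1c3 has the single candidate 1, so r1c3=1.
Step 12. [r5c3∈{3}] only 3 remains possible at r5c3, so r5c3=3.
Step 13. [r5c6∈{1}] r5c6 has the single candidate 1 ⇒ r5c6=1.
Step 14. [r6c5∈{6}] r6c5's peers cover all but 6, so r6c5=6.
Step 15. [r3c5∈{3}] only 3 remains possible at r3c5 ⇒ r3c5=3.
Step 16. [r4c1∈{6}] r4c1 is down to just 6 ⇒ r4c1=6.
Step 17. [r4c3∈{5}] r4c3's peers cover all but 5, so r4c3=5.
Step 18. [r2c5∈{5}] r2c5 has the single candidate 5 ⇒ r2c5=5.
Step 19. [r5c5∈{4}] r5c5's peers cover all but 4, so r5c5=4.
Step 20. [r5c4∈{2}] r5c4 has the single candidate 2, so r5c4=2.

Answer: 3 5 1 6 2 4 / 4 2 6 1 5 3 / 1 4 2 5 3 6 / 6 3 5 4 1 2 / 5 6 3 2 4 1 / 2 1 4 3 6 5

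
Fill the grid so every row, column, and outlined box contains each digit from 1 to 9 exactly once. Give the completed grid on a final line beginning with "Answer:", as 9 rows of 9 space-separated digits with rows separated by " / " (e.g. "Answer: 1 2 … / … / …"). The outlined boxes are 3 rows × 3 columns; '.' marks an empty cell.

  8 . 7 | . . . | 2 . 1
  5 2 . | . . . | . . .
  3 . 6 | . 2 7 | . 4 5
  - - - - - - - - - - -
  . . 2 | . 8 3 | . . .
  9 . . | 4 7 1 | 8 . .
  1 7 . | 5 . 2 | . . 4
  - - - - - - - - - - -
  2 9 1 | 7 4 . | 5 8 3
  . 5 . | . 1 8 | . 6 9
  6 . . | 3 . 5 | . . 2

Step 1. [r3c7∈{9}] r3c7 has the single candidate 9. So r3c7=9.
Step 2. [r5c9∈{6}] r5c9 has the single candidate 6 ⇒ r5c9=6.
Step 3. [r1c8∈{3}] r1c8's peers cover all but 3 ⇒ r1c8=3.
Step 4. [r1c2∈{4}] only 4 remains possible at r1c2, so r1c2=4.
Step 5. [r4c8∈{1,5,7,9}] across row 4, 5 lands solely at r4c8 ⇒ r4c8=5.
Step 6. [r6c5∈{6,9}] 6 has one home in row 6: r6c5, so r6c5=6.
Step 7. [r2c4∈{1,6,8,9}] r2c4 is the only open cell in row 2 admitting 1, so r2c4=1.
Step 8. [r8c3∈{3,4}] r8c3 is the only open cell in row 8 admitting 3. So r8c3=3.
Step 9. [r1c4∈{6,9}] in col 4, 6 fits only at r1c4. So r1c4=6.
Step 10. [r2c8∈{7}] r2c8's peers cover all but 7, so r2c8=7.
Step 11. [r9c7∈{1,4,7}] in row 9, 7 fits only at r9c7. So r9c7=7.
Step 12. [r1c6∈{9}] nothing but 9 survives at r1c6. So r1c6=9.
Step 13. [r9c3∈{4,8}] 4 has one home in row 9: r9c3, so r9c3=4.
Step 14. [r8c1∈{7}] r8c1 is down to just 7. So r8c1=7.
Step 15. [r6c8∈{9}] nothing but 9 survives at r6c8, so r6c8=9.
Step 16. [r2c3∈{9}] only 9 remains possible at r2c3 ⇒ r2c3=9.
Step 17. [r3c2∈{1}] nothing but 1 survives at r3c2, so r3c2=1.
Step 18. [r3c4∈{8}] r3c4 is down to just 8, so r3c4=8.
Step 19. [r6c3∈{8}] r6c3's peers cover all but 8. So r6c3=8.
Step 20. [r7c6∈{6}] nothing but 6 survives at r7c6, so r7c6=6.
Step 21. [r6c7∈{3}] only 3 remains possible at r6c7 ⇒ r6c7=3.
Step 22. [r9c5∈{9}] r9c5 has the single candidate 9 ⇒ r9c5=9.
Step 23. [r8c7∈{4}] nothing but 4 survives at r8c7, so r8c7=4.
Step 24. [r5c3∈{5}] nothing but 5 survives at r5c3. So r5c3=5.
Step 25. [r2c7∈{6}] r2c7 has the single candidate 6, so r2c7=6.
Step 26. [r2c9∈{8}] r2c9 is down to just 8 ⇒ r2c9=8.
Step 27. [r4c1∈{4}] r4c1's peers cover all but 4, so r4c1=4.
Step 28. [r5c8∈{2}] only 2 remains possible at r5c8 ⇒ r5c8=2.
Step 29. [r4c7∈{1}] r4c7's peers cover all but 1. So r4c7=1.
Step 30. [r4c2∈{6}] only 6 remains possible at r4c2 ⇒ r4c2=6.
Step 31. [r4c4∈{9}] r4c4's peers cover all but 9, so r4c4=9.
Step 32. [r9c2∈{8}] r9c2's peers cover all but 8, so r9c2=8.
Step 33. [r8c4∈{2}] only 2 remains possible at r8c4. So r8c4=2.
Step 34. [r4c9∈{7}] r4c9 has the single candidate 7, so r4c9=7.
Step 35. [r5c2∈{3}] nothing but 3 survives at r5c2. So r5c2=3.
Step 36. [r1c5∈{5}] only 5 remains possible at r1c5, so r1c5=5.
Step 37. [r2c5∈{3}] r2c5 has the single candidate 3, so r2c5=3.
Step 38. [r2c6∈{4}] r2c6 is down to just 4, so r2c6=4.
Step 39. [r9c8∈{1}] r9c8's peers cover all but 1 ⇒ r9c8=1.

Answer: 8 4 7 6 5 9 2 3 1 / 5 2 9 1 3 4 6 7 8 / 3 1 6 8 2 7 9 4 5 / 4 6 2 9 8 3 1 5 7 / 9 3 5 4 7 1 8 2 6 / 1 7 8 5 6 2 3 9 4 / 2 9 1 7 4 6 5 8 3 / 7 5 3 2 1 8 4 6 9 / 6 8 4 3 9 5 7 1 2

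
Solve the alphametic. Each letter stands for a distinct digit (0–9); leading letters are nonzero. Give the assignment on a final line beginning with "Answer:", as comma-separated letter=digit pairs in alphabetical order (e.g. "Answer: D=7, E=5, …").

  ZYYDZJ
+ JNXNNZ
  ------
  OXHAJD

Step 1. [col 1: J + Z ≡ D (mod 10)] column 1 (J + Z ≡ D (mod 10), carry-in 0) doesn't pin D yet; pick D=6 and continue. So D=6.
Step 2. [col 1: J + Z ≡ D (mod 10)] no forcing yet in column 1 (carry-in 0); Z=1 is free and consistent — try it. So Z=1.
Step 3. [col 1: J + Z ≡ D (mod 10)] from column 1 (Z=1, D=6, carry-in 0, digits 1,6 already taken and all letters distinct): J must equal 5 ⇒ J=5.
Step 4. [col 2: Z + N ≡ J (mod 10)] from column 2 (Z=1, J=5, carry-in 0, digits 1,5,6 already taken and all letters distinct): N must equal 4, so N=4.
Step 5. [col 3: D + N ≡ A (mod 10)] column 3: given D=6, N=4, carry-in 0, and digits 1,4,5,6 already taken and all letters distinct, D+N≡A (mod 10) forces A=0, so A=0.
Step 6. [col 4: Y + X ≡ H (mod 10)] column 4 reads Y+X+carry(1)=H with nothing yet; with digits 0,1,4,5,6 already taken and all letters distinct, the only value for H is 2, so H=2.
Step 7. [col 4: Y + X ≡ H (mod 10)] no forcing yet in column 4 (carry-in 1); X=3 is free and consistent — try it ⇒ X=3.
Step 8. [col 4: Y + X ≡ H (mod 10)] from column 4 (X=3, H=2, carry-in 1, digits 0,1,2,3,4,5,6 already taken and all letters distinct): Y must equal 8 ⇒ Y=8.
Step 9. [col 6: Z + J ≡ O (mod 10)] column 6 reads Z+J+carry(1)=O with Z=1, J=5; with digits 0,1,2,3,4,5,6,8 already taken and all letters distinct, the only value for O is 7. So O=7.

Answer: A=0, D=6, H=2, J=5, N=4, O=7, X=3, Y=8, Z=1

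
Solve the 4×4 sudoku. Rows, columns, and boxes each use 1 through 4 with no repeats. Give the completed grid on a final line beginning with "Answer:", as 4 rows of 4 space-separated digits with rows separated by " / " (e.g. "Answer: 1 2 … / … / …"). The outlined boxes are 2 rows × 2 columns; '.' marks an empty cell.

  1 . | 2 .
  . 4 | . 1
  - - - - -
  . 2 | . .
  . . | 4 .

Step 1. [r3c4∈{3}] only 3 remains possible at r3c4 ⇒ r3c4=3.
Step 2. [r1c2∈{3}] only 3 remains possible at r1c2 ⇒ r1c2=3.
Step 3. [r3c3∈{1}] r3c3 is down to just 1, so r3c3=1.
Step 4. [r2c1∈{2}] r2c1 is down to just 2. So r2c1=2.
Step 5. [r4c4∈{2}] r4c4 is down to just 2. So r4c4=2.
Step 6. [r4c1∈{3}] r4c1's peers cover all but 3. So r4c1=3.
Step 7. [r3c1∈{4}] nothing but 4 survives at r3c1. So r3c1=4.
Step 8. [r1c4∈{4}] nothing but 4 survives at r1c4, so r1c4=4.
Step 9. [r2c3∈{3}] r2c3 is down to just 3 ⇒ r2c3=3.
Step 10. [r4c2∈{1}] r4c2's peers cover all but 1 ⇒ r4c2=1.

Answer: 1 3 2 4 / 2 4 3 1 / 4 2 1 3 / 3 1 4 2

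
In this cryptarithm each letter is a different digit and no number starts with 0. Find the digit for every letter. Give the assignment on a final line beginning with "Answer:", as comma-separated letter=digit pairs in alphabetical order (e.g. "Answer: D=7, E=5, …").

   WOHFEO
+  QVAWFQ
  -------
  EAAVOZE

Step 1. [col 1: O + Q ≡ E (mod 10)] Q=8 is one option consistent with column 1 (O + Q ≡ E (mod 10), carry-in 0) — take it. So Q=8.
Step 2. [col 1: O + Q ≡ E (mod 10)] E=1 is one option consistent with column 1 (O + Q ≡ E (mod 10), carry-in 0) — take it. So E=1.
Step 3. [col 1: O + Q ≡ E (mod 10)] column 1: given Q=8, E=1, carry-in 0, and digits 1,8 already taken and all letters distinct, O+Q≡E (mod 10) forces O=3. So O=3.
Step 4. [col 2: E + F ≡ Z (mod 10)] column 2 (E + F ≡ Z (mod 10), carry-in 1) doesn't pin Z yet; pick Z=9 and continue, so Z=9.
Step 5. [col 2: E + F ≡ Z (mod 10)] column 2: given E=1, Z=9, carry-in 1, and digits 1,3,8,9 already taken and all letters distinct, E+F≡Z (mod 10) forces F=7. So F=7.
Step 6. [col 3: F + W ≡ O (mod 10)] from column 3 (F=7, O=3, carry-in 0, digits 1,3,7,8,9 already taken and all letters distinct): W must equal 6 ⇒ W=6.
Step 7. [col 4: H + A ≡ V (mod 10)] column 4 (H + A ≡ V (mod 10), carry-in 1) doesn't pin A yet; pick A=4 and continue ⇒ A=4.
Step 8. [col 4: H + A ≡ V (mod 10)] column 4 (H + A ≡ V (mod 10), carry-in 1) doesn't pin V yet; pick V=0 and continue. So V=0.
Step 9. [col 4: H + A ≡ V (mod 10)] from column 4 (A=4, V=0, carry-in 1, digits 0,1,3,4,6,7,8,9 already taken and all letters distinct): H must equal 5, so H=5.

Answer: A=4, E=1, F=7, H=5, O=3, Q=8, V=0, W=6, Z=9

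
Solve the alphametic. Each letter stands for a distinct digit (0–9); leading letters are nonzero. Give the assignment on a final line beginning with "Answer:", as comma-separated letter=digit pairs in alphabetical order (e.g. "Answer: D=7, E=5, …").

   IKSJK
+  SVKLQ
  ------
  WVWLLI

Step 1. [col 1: K + Q ≡ I (mod 10)] several values work for Q in column 1 (K + Q ≡ I (mod 10), carry-in 0); try Q=3, so Q=3.
Step 2. [col 1: K + Q ≡ I (mod 10)] I=7 is one option consistent with column 1 (K + Q ≡ I (mod 10), carry-in 0) — take it. So I=7.
Step 3. [col 1: K + Q ≡ I (mod 10)] in column 1 we have K+Q≡I with carry-in 0; given Q=3, I=7 and digits 3,7 already taken and all letters distinct, that pins K to 4. So K=4.
Step 4. [W] adding two 5-digit numbers gives at most 5+1 digits, and here it does — W is that final carry and must be 1 ⇒ W=1.
Step 5. [col 2: J + L ≡ L (mod 10)] column 2 reads J+L+carry(0)=L with nothing yet; with digits 1,3,4,7 already taken and all letters distinct, the only value for J is 0. So J=0.
Step 6. [col 2: J + L ≡ L (mod 10)] several values work for L in column 2 (J + L ≡ L (mod 10), carry-in 0); try L=2, so L=2.
Step 7. [col 3: S + K ≡ L (mod 10)] column 3 reads S+K+carry(0)=L with K=4, L=2; with digits 0,1,2,3,4,7 already taken and all letters distinct, the only value for S is 8. So S=8.
Step 8. [col 4: K + V ≡ W (mod 10)] in column 4 we have K+V≡W with carry-in 1; given K=4, W=1 and digits 0,1,2,3,4,7,8 already taken and all letters distinct, that pins V to 6. So V=6.

Answer: I=7, J=0, K=4, L=2, Q=3, S=8, V=6, W=1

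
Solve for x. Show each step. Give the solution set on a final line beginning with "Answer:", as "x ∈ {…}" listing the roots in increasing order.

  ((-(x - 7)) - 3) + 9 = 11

Step 1. [((-(x - 7)) - 3) + 9 = 11] the outer +9 inverts by subtracting 9, so sub: (-(x - 7)) - 3 = 2.
Step 2. [(-(x - 7)) - 3 = 2] 3 comes off first (add 3), so sub: -(x - 7) = 5.
Step 3. [-(x - 7) = 5] LHS negated; negate both sides ⇒ neg: x - 7 = -5.
Step 4. [x - 7 = -5] add 7: x sits inside (… - 7) ⇒ sub: x = 2.

Answer: x ∈ {2}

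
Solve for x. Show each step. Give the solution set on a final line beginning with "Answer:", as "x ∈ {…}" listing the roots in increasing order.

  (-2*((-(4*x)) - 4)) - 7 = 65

Step 1. [(-2*((-(4*x)) - 4)) - 7 = 65] -7 is outermost — add 7 both sides, so sub: -2*((-(4*x)) - 4) = 72.
Step 2. [-2*((-(4*x)) - 4) = 72] divide by the outer -2, so div: (-(4*x)) - 4 = -36.
Step 3. [(-(4*x)) - 4 = -36] add 4: x sits inside (… - 4). So sub: -(4*x) = -32.
Step 4. [-(4*x) = -32] LHS negated; negate both sides ⇒ neg: 4*x = 32.
Step 5. [4*x = 32] divide by the outer 4 ⇒ div: x = 8.

Answer: x ∈ {8}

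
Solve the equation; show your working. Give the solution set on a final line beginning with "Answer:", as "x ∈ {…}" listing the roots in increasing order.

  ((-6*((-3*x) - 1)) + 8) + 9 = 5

Step 1. [((-6*((-3*x) - 1)) + 8) + 9 = 5] the outer +9 inverts by subtracting 9, so sub: (-6*((-3*x) - 1)) + 8 = -4.
Step 2. [(-6*((-3*x) - 1)) + 8 = -4] subtract 8: x sits inside (… + 8) ⇒ sub: -6*((-3*x) - 1) = -12.
Step 3. [-6*((-3*x) - 1) = -12] divide by the outer -6. So div: (-3*x) - 1 = 2.
Step 4. [(-3*x) - 1 = 2] 1 comes off first (add 1), so sub: -3*x = 3.
Step 5. [-3*x = 3] -3 out front; divide by -3 ⇒ div: x = -1.

Answer: x ∈ {-1}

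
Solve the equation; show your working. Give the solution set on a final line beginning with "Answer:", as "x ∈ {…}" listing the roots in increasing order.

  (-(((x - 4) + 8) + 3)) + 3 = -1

Step 1. [(-(((x - 4) + 8) + 3)) + 3 = -1] the outer +3 inverts by subtracting 3. So sub: -(((x - 4) + 8) + 3) = -4.
Step 2. [-(((x - 4) + 8) + 3) = -4] flip signs both sides. So neg: ((x - 4) + 8) + 3 = 4.
Step 3. [((x - 4) + 8) + 3 = 4] the outer +3 inverts by subtracting 3 ⇒ sub: (x - 4) + 8 = 1.
Step 4. [(x - 4) + 8 = 1] the outer +8 inverts by subtracting 8. So sub: x - 4 = -7.
Step 5. [x - 4 = -7] add 4: x sits inside (… - 4), so sub: x = -3.

Answer: x ∈ {-3}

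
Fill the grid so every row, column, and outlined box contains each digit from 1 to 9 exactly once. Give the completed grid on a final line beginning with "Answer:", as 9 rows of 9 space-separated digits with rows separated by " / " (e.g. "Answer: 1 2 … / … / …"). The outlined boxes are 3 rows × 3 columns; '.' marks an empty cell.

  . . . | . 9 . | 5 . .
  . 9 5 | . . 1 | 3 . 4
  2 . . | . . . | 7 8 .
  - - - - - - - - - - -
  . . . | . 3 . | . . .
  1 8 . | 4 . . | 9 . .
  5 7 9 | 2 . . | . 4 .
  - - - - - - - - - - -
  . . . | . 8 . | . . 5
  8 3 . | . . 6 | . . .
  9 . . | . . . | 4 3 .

Step 1. [r1c1∈{3,4,6,7}] 3 has one home in col 1: r1c1. So r1c1=3.
Step 2. [r9c9∈{1,2,6,7,8}] 8 has one home in row 9: r9c9 ⇒ r9c9=8.
Step 3. [r9c2∈{1,2,5,6}] col 2 places 5 nowhere but r9c2 ⇒ r9c2=5.
Step 4. [r9c3∈{1,2,6,7}] row 9 places 6 nowhere but r9c3, so r9c3=6.
Step 5. [r2c4∈{6,7,8}] r2c4 is the only open cell in row 2 admitting 8, so r2c4=8.
Step 6. [r1c3∈{1,4,7,8}] in row 1, 8 fits only at r1c3. So r1c3=8.
Step 7. [r6c9∈{1,3,6}] row 6 places 3 nowhere but r6c9, so r6c9=3.
Step 8. [r3c9∈{1,6,9}] 9 has one home in row 3: r3c9 ⇒ r3c9=9.
Step 9. [r2c1∈{6,7}] across box 1, 7 lands solely at r2c1. So r2c1=7.
Step 10. [r4c1∈{4,6}] across col 1, 6 lands solely at r4c1 ⇒ r4c1=6.
Step 11. [r7c1∈{4}] r7c1 is down to just 4, so r7c1=4.
Step 12. [r8c5∈{1,2,4,5,7}] across row 8, 4 lands solely at r8c5 ⇒ r8c5=4.
Step 13. [r8c4∈{1,5,7,9}] row 8 places 5 nowhere but r8c4 ⇒ r8c4=5.
Step 14. [r8c8∈{1,2,7,9}] 9 has one home in row 8: r8c8. So r8c8=9.
Step 15. [r6c6∈{8}] nothing but 8 survives at r6c6 ⇒ r6c6=8.
Step 16. [r4c7∈{1,2,8}] r4c7 is the only open cell in row 4 admitting 8 ⇒ r4c7=8.
Step 17. [r4c9∈{1,2,7}] row 4 has a naked pair {2,4} at r4c2 and r4c3. So r4c9≠2.
Step 18. [r7c8∈{1,2,6,7}] along col 7, every 2-candidate lies inside box 9, so r7c8≠2.
Step 19. [r3c5∈{5,6}] 6 in box 5 is pinned to col 5, so r3c5≠6.
Step 20. [r3c5∈{5}] r3c5 is down to just 5, so r3c5=5.
Step 21. [r5c3∈{2,3}] the pair r4c2,r4c3 in box 4 locks {2,4} between them, so r5c3≠2.
Step 22. [r7c4∈{1,3,7,9}] the only places for 1 in row 9 are inside box 8, so r7c4≠1.
Step 23. [r4c8∈{1,2,5,7}] the pair r4c2,r4c3 in row 4 locks {2,4} between them, so r4c8≠2.
Step 24. [r7c6∈{2,3,7,9}] along row 9, every 2-candidate lies inside box 8. So r7c6≠2.
Step 25. [r7c4∈{3,7,9}] 7 in row 9 is pinned to box 8 ⇒ r7c4≠7.
Step 26. [r2c5∈{2,6}] 6 in box 5 is pinned to col 5. So r2c5≠6.
Step 27. [r2c8∈{2,6}] 6 has one home in row 2: r2c8 ⇒ r2c8=6.
Step 28. [r5c9∈{2,6,7}] r5c9 is the only open cell in col 9 admitting 6, so r5c9=6.
Step 29. [r6c7∈{1}] nothing but 1 survives at r6c7. So r6c7=1.
Step 30. [r5c5∈{7}] r5c5 has the single candidate 7 ⇒ r5c5=7.
Step 31. [r8c7∈{2}] r8c7's peers cover all but 2 ⇒ r8c7=2.
Step 32. [r1c9∈{1,2}] in col 9, 2 fits only at r1c9. So r1c9=2.
Step 33. [r8c9∈{1,7}] col 9 places 1 nowhere but r8c9. So r8c9=1.
Step 34. [r7c8∈{7}] r7c8 has the single candidate 7 ⇒ r7c8=7.
Step 35. [r9c5∈{1,2}] across col 5, 1 lands solely at r9c5, so r9c5=1.
Step 36. [r5c6∈{5}] r5c6 is down to just 5. So r5c6=5.
Step 37. [r9c4∈{7}] r9c4's peers cover all but 7. So r9c4=7.
Step 38. [r1c4∈{6}] r1c4's peers cover all but 6. So r1c4=6.
Step 39. [r3c4∈{3}] nothing but 3 survives at r3c4. So r3c4=3.
Step 40. [r3c6∈{4}] nothing but 4 survives at r3c6 ⇒ r3c6=4.
Step 41. [r3c3∈{1}] r3c3's peers cover all but 1. So r3c3=1.
Step 42. [r7c3∈{2}] r7c3's peers cover all but 2. So r7c3=2.
Step 43. [r4c6∈{9}] r4c6's peers cover all but 9. So r4c6=9.
Step 44. [r4c2∈{2,4}] in row 4, 2 fits only at r4c2 ⇒ r4c2=2.
Step 45. [r7c6∈{3}] r7c6 has the single candidate 3, so r7c6=3.
Step 46. [r7c4∈{9}] r7c4 is down to just 9. So r7c4=9.
Step 47. [r2c5∈{2}] nothing but 2 survives at r2c5, so r2c5=2.
Step 48. [r5c3∈{3}] only 3 remains possible at r5c3, so r5c3=3.
Step 49. [r4c9∈{7}] r4c9's peers cover all but 7 ⇒ r4c9=7.
Step 50. [r9c6∈{2}] nothing but 2 survives at r9c6. So r9c6=2.
Step 51. [r4c8∈{5}] r4c8 has the single candidate 5, so r4c8=5.
Step 52. [r1c2∈{4}] only 4 remains possible at r1c2, so r1c2=4.
Step 53. [r3c2∈{6}] nothing but 6 survives at r3c2, so r3c2=6.
Step 54. [r7c2∈{1}] nothing but 1 survives at r7c2. So r7c2=1.
Step 55. [r8c3∈{7}] r8c3 is down to just 7 ⇒ r8c3=7.
Step 56. [r7c7∈{6}] only 6 remains possible at r7c7, so r7c7=6.
Step 57. [r4c3∈{4}] r4c3 is down to just 4. So r4c3=4.
Step 58. [r1c6∈{7}] nothing but 7 survives at r1c6. So r1c6=7.
Step 59. [r5c8∈{2}] r5c8 is down to just 2. So r5c8=2.
Step 60. [r1c8∈{1}] nothing but 1 survives at r1c8. So r1c8=1.
Step 61. [r4c4∈{1}] only 1 remains possible at r4c4. So r4c4=1.
Step 62. [r6c5∈{6}] r6c5 has the single candidate 6 ⇒ r6c5=6.

Answer: 3 4 8 6 9 7 5 1 2 / 7 9 5 8 2 1 3 6 4 / 2 6 1 3 5 4 7 8 9 / 6 2 4 1 3 9 8 5 7 / 1 8 3 4 7 5 9 2 6 / 5 7 9 2 6 8 1 4 3 / 4 1 2 9 8 3 6 7 5 / 8 3 7 5 4 6 2 9 1 / 9 5 6 7 1 2 4 3 8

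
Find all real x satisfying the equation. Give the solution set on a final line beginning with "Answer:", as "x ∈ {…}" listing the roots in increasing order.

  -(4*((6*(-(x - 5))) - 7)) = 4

Step 1. [-(4*((6*(-(x - 5))) - 7)) = 4] LHS negated; negate both sides. So neg: 4*((6*(-(x - 5))) - 7) = -4.
Step 2. [4*((6*(-(x - 5))) - 7) = -4] divide by the outer 4. So div: (6*(-(x - 5))) - 7 = -1.
Step 3. [(6*(-(x - 5))) - 7 = -1] the outer -7 inverts by adding 7. So sub: 6*(-(x - 5)) = 6.
Step 4. [6*(-(x - 5)) = 6] 6·(inner) — divide through by 6 ⇒ div: -(x - 5) = 1.
Step 5. [-(x - 5) = 1] leading − — multiply by −1 ⇒ neg: x - 5 = -1.
Step 6. [x - 5 = -1] peel the -5: add 5 from each side, so sub: x = 4.

Answer: x ∈ {4}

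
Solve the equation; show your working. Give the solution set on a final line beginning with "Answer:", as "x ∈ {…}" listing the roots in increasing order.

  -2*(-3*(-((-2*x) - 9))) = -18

Step 1. [-2*(-3*(-((-2*x) - 9))) = -18] -2 out front; divide by -2 ⇒ div: -3*(-((-2*x) - 9)) = 9.
Step 2. [-3*(-((-2*x) - 9)) = 9] -3 out front; divide by -3, so div: -((-2*x) - 9) = -3.
Step 3. [-((-2*x) - 9) = -3] leading − — multiply by −1 ⇒ neg: (-2*x) - 9 = 3.
Step 4. [(-2*x) - 9 = 3] 9 comes off first (add 9) ⇒ sub: -2*x = 12.
Step 5. [-2*x = 12] -2·(inner) — divide through by -2. So div: x = -6.

Answer: x ∈ {-6}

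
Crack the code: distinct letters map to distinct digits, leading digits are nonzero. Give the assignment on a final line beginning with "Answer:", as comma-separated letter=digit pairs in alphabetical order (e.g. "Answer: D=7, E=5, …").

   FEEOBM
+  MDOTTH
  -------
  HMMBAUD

Step 1. [col 1: M + H ≡ D (mod 10)] no forcing yet in column 1 (carry-in 0); H=1 is free and consistent — try it, so H=1.
Step 2. [col 1: M + H ≡ D (mod 10)] several values work for D in column 1 (M + H ≡ D (mod 10), carry-in 0); try D=6. So D=6.
Step 3. [col 1: M + H ≡ D (mod 10)] column 1: given H=1, D=6, carry-in 0, and digits 1,6 already taken and all letters distinct, M+H≡D (mod 10) forces M=5. So M=5.
Step 4. [col 2: B + T ≡ U (mod 10)] several values work for T in column 2 (B + T ≡ U (mod 10), carry-in 0); try T=7. So T=7.
Step 5. [col 2: B + T ≡ U (mod 10)] several values work for B in column 2 (B + T ≡ U (mod 10), carry-in 0); try B=3, so B=3.
Step 6. [col 2: B + T ≡ U (mod 10)] in column 2 we have B+T≡U with carry-in 0; given B=3, T=7 and digits 1,3,5,6,7 already taken and all letters distinct, that pins U to 0, so U=0.
Step 7. [col 3: O + T ≡ A (mod 10)] from column 3 (T=7, carry-in 1, digits 0,1,3,5,6,7 already taken and all letters distinct): A must equal 2, so A=2.
Step 8. [col 3: O + T ≡ A (mod 10)] in column 3 we have O+T≡A with carry-in 1; given T=7, A=2 and digits 0,1,2,3,5,6,7 already taken and all letters distinct, that pins O to 4, so O=4.
Step 9. [col 4: E + O ≡ B (mod 10)] column 4 reads E+O+carry(1)=B with O=4, B=3; with digits 0,1,2,3,4,5,6,7 already taken and all letters distinct, the only value for E is 8 ⇒ E=8.
Step 10. [col 6: F + M ≡ M (mod 10)] column 6 reads F+M+carry(1)=M with M=5; with digits 0,1,2,3,4,5,6,7,8 already taken and all letters distinct, the only value for F is 9 ⇒ F=9.

Answer: A=2, B=3, D=6, E=8, F=9, H=1, M=5, O=4, T=7, U=0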